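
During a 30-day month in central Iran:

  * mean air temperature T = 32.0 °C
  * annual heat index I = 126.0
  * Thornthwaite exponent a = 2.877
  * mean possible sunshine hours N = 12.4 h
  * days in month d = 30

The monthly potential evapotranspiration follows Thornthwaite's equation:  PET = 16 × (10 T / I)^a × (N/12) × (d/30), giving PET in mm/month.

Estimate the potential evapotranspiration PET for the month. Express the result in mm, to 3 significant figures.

241 mm

10T/I = 10 × 32.0 / 126.0 = 2.5397
(10T/I)^a = 2.5397^2.877 = 14.6069
Uncorrected PET = 16 × 14.6069 = 233.710 mm
Correction = (N/12)(d/30) = (12.4/12)(30/30) = 1.0333
PET = 233.710 × 1.0333 = 241.493 mm/month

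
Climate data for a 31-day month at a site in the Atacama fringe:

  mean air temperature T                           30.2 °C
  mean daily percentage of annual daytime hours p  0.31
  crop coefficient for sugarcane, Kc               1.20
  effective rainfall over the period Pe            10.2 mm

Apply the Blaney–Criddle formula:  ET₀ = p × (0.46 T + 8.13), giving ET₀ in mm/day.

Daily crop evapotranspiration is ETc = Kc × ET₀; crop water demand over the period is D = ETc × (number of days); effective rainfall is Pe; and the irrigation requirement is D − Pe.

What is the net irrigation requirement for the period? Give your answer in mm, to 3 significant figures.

ET₀ = 0.31 × (0.46 × 30.2 + 8.13) = 0.31 × 22.022 = 6.8268 mm/d
ETc = Kc × ET₀ = 1.20 × 6.8268 = 8.1922 mm/d
Crop demand D = ETc × 31 d = 8.1922 × 31 = 253.958 mm
D − Pe = 253.958 − 10.2 = 243.758 mm

244 mm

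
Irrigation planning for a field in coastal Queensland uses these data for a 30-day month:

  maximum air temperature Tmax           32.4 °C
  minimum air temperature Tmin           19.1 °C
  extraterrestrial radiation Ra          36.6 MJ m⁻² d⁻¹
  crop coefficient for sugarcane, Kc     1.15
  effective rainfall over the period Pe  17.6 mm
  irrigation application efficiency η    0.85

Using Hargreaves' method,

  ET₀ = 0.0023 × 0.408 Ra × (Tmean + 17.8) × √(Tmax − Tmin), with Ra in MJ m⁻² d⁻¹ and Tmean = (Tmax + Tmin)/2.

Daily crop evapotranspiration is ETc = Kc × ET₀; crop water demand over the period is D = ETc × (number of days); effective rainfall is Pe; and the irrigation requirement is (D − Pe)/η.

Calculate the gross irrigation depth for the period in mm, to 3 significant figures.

Tmean = (32.4 + 19.1)/2 = 25.75 °C
0.408 Ra = 0.408 × 36.6 = 14.9328 mm/d equivalent
ET₀ = 0.0023 × 14.9328 × (25.75 + 17.8) × √13.3 = 0.0023 × 14.9328 × 43.55 × 3.6469 = 5.4548 mm/d
ETc = Kc × ET₀ = 1.15 × 5.4548 = 6.2730 mm/d
Crop demand D = ETc × 30 d = 6.2730 × 30 = 188.190 mm
D − Pe = 188.190 − 17.6 = 170.590 mm
Gross irrigation = 170.590 / 0.85 = 200.694 mm

201 mm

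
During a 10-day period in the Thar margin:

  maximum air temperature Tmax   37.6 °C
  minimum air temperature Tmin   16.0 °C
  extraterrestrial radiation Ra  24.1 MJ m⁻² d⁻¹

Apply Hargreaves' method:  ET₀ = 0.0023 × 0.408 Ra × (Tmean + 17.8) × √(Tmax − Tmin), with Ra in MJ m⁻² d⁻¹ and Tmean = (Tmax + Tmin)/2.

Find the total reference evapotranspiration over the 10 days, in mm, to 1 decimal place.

Tmean = (37.6 + 16.0)/2 = 26.80 °C
0.408 Ra = 0.408 × 24.1 = 9.8328 mm/d equivalent
ET₀ = 0.0023 × 9.8328 × (26.80 + 17.8) × √21.6 = 0.0023 × 9.8328 × 44.60 × 4.6476 = 4.6878 mm/d
Over 10 days: 4.6878 × 10 = 46.878 mm

46.9 mm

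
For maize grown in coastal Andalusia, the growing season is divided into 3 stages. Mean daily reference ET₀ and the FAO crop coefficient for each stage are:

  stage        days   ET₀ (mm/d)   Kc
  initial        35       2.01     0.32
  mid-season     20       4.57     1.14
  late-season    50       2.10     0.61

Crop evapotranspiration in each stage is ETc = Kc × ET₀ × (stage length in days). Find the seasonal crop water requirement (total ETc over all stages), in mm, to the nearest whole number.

initial: 0.32 × 2.01 × 35 = 22.51 mm
mid-season: 1.14 × 4.57 × 20 = 104.20 mm
late-season: 0.61 × 2.10 × 50 = 64.05 mm
Seasonal total = 190.76 mm

191 mm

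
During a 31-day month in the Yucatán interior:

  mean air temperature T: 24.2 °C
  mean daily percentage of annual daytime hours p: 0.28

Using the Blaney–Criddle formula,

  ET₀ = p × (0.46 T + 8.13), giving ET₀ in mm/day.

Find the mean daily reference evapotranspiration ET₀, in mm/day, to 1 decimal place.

ET₀ = 0.28 × (0.46 × 24.2 + 8.13) = 0.28 × 19.262 = 5.3934 mm/d

5.4 mm/day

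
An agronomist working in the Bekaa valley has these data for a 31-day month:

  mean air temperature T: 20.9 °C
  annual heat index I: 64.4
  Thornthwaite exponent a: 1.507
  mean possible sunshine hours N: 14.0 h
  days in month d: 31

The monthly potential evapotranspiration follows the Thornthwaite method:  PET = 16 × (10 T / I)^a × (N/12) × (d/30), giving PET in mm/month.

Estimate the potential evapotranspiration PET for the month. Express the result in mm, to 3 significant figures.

114 mm

10T/I = 10 × 20.9 / 64.4 = 3.2453
(10T/I)^a = 3.2453^1.507 = 5.8947
Uncorrected PET = 16 × 5.8947 = 94.315 mm
Correction = (N/12)(d/30) = (14.0/12)(31/30) = 1.2056
PET = 94.315 × 1.2056 = 113.706 mm/month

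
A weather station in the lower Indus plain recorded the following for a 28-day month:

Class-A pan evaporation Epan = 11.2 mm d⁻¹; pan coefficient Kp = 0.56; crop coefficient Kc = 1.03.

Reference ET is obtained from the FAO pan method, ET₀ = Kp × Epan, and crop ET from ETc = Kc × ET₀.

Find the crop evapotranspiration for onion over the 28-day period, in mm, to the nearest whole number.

ET₀ = 0.56 × 11.2 = 6.2720 mm/d
ETc = Kc × ET₀ = 1.03 × 6.2720 = 6.4602 mm/d
Over 28 days: 6.4602 × 28 = 180.886 mm

181 mm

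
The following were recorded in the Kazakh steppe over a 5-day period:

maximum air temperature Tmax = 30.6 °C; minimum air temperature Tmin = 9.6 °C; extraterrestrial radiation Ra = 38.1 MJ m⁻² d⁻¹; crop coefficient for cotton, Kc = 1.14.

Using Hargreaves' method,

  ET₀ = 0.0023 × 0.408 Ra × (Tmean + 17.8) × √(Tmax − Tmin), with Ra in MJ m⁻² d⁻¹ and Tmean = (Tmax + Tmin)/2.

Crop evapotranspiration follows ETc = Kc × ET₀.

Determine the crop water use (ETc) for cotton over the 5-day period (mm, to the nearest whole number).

35 mm

Tmean = (30.6 + 9.6)/2 = 20.10 °C
0.408 Ra = 0.408 × 38.1 = 15.5448 mm/d equivalent
ET₀ = 0.0023 × 15.5448 × (20.10 + 17.8) × √21.0 = 0.0023 × 15.5448 × 37.90 × 4.5826 = 6.2096 mm/d
ETc = Kc × ET₀ = 1.14 × 6.2096 = 7.0789 mm/d
Over 5 days: 7.0789 × 5 = 35.395 mm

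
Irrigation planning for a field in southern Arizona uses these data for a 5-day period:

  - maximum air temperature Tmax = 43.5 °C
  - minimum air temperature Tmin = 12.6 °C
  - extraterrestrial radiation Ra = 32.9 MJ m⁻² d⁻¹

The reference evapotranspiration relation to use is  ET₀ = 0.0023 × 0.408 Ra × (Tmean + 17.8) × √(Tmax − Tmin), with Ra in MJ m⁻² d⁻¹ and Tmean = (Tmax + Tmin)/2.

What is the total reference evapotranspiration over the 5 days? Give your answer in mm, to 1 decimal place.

39.3 mm

Tmean = (43.5 + 12.6)/2 = 28.05 °C
0.408 Ra = 0.408 × 32.9 = 13.4232 mm/d equivalent
ET₀ = 0.0023 × 13.4232 × (28.05 + 17.8) × √30.9 = 0.0023 × 13.4232 × 45.85 × 5.5588 = 7.8687 mm/d
Over 5 days: 7.8687 × 5 = 39.344 mm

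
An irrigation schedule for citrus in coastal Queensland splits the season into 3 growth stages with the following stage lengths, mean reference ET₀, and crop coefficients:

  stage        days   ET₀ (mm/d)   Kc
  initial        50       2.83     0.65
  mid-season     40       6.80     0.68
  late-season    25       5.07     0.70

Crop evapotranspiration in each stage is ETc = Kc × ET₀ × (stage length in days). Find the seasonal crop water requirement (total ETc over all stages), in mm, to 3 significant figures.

initial: 0.65 × 2.83 × 50 = 91.98 mm
mid-season: 0.68 × 6.80 × 40 = 184.96 mm
late-season: 0.70 × 5.07 × 25 = 88.73 mm
Seasonal total = 365.67 mm

366 mm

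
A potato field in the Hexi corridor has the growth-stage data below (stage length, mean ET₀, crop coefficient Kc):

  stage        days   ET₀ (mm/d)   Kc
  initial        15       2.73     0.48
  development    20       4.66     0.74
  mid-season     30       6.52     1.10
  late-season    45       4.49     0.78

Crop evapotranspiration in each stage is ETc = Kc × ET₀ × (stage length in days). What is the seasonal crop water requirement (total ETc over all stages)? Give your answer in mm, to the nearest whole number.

461 mm

initial: 0.48 × 2.73 × 15 = 19.66 mm
development: 0.74 × 4.66 × 20 = 68.97 mm
mid-season: 1.10 × 6.52 × 30 = 215.16 mm
late-season: 0.78 × 4.49 × 45 = 157.60 mm
Seasonal total = 461.39 mm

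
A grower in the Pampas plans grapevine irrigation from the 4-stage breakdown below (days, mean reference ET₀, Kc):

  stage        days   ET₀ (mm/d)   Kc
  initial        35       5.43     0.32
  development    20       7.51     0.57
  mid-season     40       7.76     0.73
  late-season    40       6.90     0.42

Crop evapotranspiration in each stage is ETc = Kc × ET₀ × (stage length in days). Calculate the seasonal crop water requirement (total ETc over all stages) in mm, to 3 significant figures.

489 mm

initial: 0.32 × 5.43 × 35 = 60.82 mm
development: 0.57 × 7.51 × 20 = 85.61 mm
mid-season: 0.73 × 7.76 × 40 = 226.59 mm
late-season: 0.42 × 6.90 × 40 = 115.92 mm
Seasonal total = 488.94 mm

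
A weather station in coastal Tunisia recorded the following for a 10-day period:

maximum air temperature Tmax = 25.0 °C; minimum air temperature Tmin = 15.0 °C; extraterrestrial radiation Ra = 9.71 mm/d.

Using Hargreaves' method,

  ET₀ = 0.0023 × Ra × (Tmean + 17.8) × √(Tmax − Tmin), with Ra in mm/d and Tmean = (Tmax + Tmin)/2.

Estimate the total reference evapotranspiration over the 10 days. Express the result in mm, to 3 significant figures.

Tmean = (25.0 + 15.0)/2 = 20.00 °C
ET₀ = 0.0023 × 9.71 × (20.00 + 17.8) × √10.0 = 0.0023 × 9.71 × 37.80 × 3.1623 = 2.6696 mm/d
Over 10 days: 2.6696 × 10 = 26.696 mm

26.7 mm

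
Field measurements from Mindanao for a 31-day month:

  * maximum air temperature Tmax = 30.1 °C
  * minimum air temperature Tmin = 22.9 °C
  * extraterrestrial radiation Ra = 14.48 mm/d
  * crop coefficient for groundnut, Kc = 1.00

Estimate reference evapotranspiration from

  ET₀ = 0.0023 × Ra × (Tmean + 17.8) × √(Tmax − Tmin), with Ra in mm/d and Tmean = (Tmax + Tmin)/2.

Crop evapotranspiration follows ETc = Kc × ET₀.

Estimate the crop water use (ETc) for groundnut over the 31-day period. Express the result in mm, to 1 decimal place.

122.7 mm

Tmean = (30.1 + 22.9)/2 = 26.50 °C
ET₀ = 0.0023 × 14.48 × (26.50 + 17.8) × √7.2 = 0.0023 × 14.48 × 44.30 × 2.6833 = 3.9589 mm/d
ETc = Kc × ET₀ = 1.00 × 3.9589 = 3.9589 mm/d
Over 31 days: 3.9589 × 31 = 122.726 mm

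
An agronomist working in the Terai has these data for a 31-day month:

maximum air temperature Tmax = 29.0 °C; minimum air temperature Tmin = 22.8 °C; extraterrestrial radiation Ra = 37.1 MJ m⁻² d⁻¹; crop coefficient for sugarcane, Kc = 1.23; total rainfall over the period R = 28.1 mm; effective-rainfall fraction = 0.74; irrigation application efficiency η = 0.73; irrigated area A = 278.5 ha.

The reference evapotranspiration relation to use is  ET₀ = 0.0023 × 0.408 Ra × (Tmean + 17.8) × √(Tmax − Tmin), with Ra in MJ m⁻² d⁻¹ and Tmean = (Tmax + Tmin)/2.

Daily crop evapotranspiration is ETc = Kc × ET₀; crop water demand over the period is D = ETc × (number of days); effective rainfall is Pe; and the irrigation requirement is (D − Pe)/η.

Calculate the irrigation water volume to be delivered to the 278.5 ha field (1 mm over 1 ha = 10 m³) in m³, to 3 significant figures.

472000 m³

Tmean = (29.0 + 22.8)/2 = 25.90 °C
0.408 Ra = 0.408 × 37.1 = 15.1368 mm/d equivalent
ET₀ = 0.0023 × 15.1368 × (25.90 + 17.8) × √6.2 = 0.0023 × 15.1368 × 43.70 × 2.4900 = 3.7883 mm/d
ETc = Kc × ET₀ = 1.23 × 3.7883 = 4.6596 mm/d
Crop demand D = ETc × 31 d = 4.6596 × 31 = 144.448 mm
Pe = 0.74 × 28.1 = 20.794 mm
D − Pe = 144.448 − 20.794 = 123.654 mm
Gross irrigation = 123.654 / 0.73 = 169.389 mm
Volume = 169.389 mm × 278.5 ha × 10 = 471748.4 m³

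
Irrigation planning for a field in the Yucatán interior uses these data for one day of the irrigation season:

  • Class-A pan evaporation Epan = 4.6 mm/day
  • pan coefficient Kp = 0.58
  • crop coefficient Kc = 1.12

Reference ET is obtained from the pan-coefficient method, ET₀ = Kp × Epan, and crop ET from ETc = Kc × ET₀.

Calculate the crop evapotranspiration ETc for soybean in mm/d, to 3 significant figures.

2.99 mm/d

ET₀ = 0.58 × 4.6 = 2.6680 mm/d
ETc = Kc × ET₀ = 1.12 × 2.6680 = 2.9882 mm/d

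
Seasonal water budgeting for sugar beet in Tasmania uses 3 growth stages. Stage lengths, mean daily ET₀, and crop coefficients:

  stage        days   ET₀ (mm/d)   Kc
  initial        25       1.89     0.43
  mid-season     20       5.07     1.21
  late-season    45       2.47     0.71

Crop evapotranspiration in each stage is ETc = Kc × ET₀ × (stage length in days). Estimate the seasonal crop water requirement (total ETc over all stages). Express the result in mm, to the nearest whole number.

222 mm

initial: 0.43 × 1.89 × 25 = 20.32 mm
mid-season: 1.21 × 5.07 × 20 = 122.69 mm
late-season: 0.71 × 2.47 × 45 = 78.92 mm
Seasonal total = 221.93 mm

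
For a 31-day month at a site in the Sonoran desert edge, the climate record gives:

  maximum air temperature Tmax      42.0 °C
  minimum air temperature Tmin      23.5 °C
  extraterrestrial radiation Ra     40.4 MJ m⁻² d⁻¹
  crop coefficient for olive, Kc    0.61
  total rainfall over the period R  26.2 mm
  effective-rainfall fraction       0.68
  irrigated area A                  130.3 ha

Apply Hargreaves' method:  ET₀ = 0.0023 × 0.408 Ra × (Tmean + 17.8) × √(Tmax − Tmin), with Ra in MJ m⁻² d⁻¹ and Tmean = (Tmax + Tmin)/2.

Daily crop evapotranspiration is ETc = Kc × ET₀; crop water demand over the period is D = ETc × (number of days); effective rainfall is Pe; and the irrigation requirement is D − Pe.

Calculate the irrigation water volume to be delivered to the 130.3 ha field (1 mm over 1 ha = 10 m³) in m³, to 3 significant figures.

180000 m³

Tmean = (42.0 + 23.5)/2 = 32.75 °C
0.408 Ra = 0.408 × 40.4 = 16.4832 mm/d equivalent
ET₀ = 0.0023 × 16.4832 × (32.75 + 17.8) × √18.5 = 0.0023 × 16.4832 × 50.55 × 4.3012 = 8.2429 mm/d
ETc = Kc × ET₀ = 0.61 × 8.2429 = 5.0282 mm/d
Crop demand D = ETc × 31 d = 5.0282 × 31 = 155.874 mm
Pe = 0.68 × 26.2 = 17.816 mm
D − Pe = 155.874 − 17.816 = 138.058 mm
Volume = 138.058 mm × 130.3 ha × 10 = 179889.6 m³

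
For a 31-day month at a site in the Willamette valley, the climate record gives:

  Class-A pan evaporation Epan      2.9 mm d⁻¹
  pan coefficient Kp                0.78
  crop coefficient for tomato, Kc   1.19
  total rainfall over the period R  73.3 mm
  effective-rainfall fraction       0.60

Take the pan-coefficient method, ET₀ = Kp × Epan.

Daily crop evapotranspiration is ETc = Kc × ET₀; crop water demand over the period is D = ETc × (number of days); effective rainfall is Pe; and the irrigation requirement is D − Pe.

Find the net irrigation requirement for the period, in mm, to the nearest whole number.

39 mm

ET₀ = 0.78 × 2.9 = 2.2620 mm/d
ETc = Kc × ET₀ = 1.19 × 2.2620 = 2.6918 mm/d
Crop demand D = ETc × 31 d = 2.6918 × 31 = 83.446 mm
Pe = 0.60 × 73.3 = 43.980 mm
D − Pe = 83.446 − 43.980 = 39.466 mm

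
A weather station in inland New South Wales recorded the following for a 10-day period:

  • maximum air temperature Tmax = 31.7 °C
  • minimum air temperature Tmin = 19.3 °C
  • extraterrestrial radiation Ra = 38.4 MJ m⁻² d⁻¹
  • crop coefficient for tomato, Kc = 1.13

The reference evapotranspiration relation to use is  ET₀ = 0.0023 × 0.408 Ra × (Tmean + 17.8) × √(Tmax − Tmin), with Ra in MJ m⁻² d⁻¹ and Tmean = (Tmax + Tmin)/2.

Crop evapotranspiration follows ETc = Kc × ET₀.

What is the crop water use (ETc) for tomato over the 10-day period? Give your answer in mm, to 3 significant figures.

Tmean = (31.7 + 19.3)/2 = 25.50 °C
0.408 Ra = 0.408 × 38.4 = 15.6672 mm/d equivalent
ET₀ = 0.0023 × 15.6672 × (25.50 + 17.8) × √12.4 = 0.0023 × 15.6672 × 43.30 × 3.5214 = 5.4944 mm/d
ETc = Kc × ET₀ = 1.13 × 5.4944 = 6.2087 mm/d
Over 10 days: 6.2087 × 10 = 62.087 mm

62.1 mm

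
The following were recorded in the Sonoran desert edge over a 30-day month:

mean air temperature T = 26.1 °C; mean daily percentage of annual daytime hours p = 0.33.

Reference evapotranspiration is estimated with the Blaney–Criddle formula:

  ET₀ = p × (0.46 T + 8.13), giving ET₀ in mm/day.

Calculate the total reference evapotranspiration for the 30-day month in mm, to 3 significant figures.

199 mm

ET₀ = 0.33 × (0.46 × 26.1 + 8.13) = 0.33 × 20.136 = 6.6449 mm/d
Monthly total = 6.6449 × 30 = 199.347 mm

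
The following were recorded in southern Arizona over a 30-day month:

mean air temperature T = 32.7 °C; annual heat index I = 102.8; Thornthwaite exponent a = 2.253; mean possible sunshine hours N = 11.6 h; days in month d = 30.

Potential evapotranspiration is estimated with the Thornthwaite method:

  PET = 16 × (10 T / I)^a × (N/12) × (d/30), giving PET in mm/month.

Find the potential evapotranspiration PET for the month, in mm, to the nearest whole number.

210 mm

10T/I = 10 × 32.7 / 102.8 = 3.1809
(10T/I)^a = 3.1809^2.253 = 13.5595
Uncorrected PET = 16 × 13.5595 = 216.952 mm
Correction = (N/12)(d/30) = (11.6/12)(30/30) = 0.9667
PET = 216.952 × 0.9667 = 209.727 mm/month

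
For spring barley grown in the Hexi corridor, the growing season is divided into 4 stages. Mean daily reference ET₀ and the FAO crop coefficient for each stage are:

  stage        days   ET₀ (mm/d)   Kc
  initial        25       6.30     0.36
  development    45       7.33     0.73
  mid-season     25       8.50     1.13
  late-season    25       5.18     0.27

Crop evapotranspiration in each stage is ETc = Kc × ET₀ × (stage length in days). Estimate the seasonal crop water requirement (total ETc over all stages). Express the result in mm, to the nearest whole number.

573 mm

initial: 0.36 × 6.30 × 25 = 56.70 mm
development: 0.73 × 7.33 × 45 = 240.79 mm
mid-season: 1.13 × 8.50 × 25 = 240.13 mm
late-season: 0.27 × 5.18 × 25 = 34.97 mm
Seasonal total = 572.59 mm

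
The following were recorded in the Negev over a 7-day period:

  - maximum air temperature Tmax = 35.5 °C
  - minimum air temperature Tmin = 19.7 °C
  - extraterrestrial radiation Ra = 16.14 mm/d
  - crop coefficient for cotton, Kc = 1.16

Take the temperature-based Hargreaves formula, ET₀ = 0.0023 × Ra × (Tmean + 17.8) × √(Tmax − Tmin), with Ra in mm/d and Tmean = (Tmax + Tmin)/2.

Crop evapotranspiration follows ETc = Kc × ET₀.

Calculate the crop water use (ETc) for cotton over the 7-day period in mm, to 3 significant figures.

Tmean = (35.5 + 19.7)/2 = 27.60 °C
ET₀ = 0.0023 × 16.14 × (27.60 + 17.8) × √15.8 = 0.0023 × 16.14 × 45.40 × 3.9749 = 6.6991 mm/d
ETc = Kc × ET₀ = 1.16 × 6.6991 = 7.7710 mm/d
Over 7 days: 7.7710 × 7 = 54.397 mm

54.4 mm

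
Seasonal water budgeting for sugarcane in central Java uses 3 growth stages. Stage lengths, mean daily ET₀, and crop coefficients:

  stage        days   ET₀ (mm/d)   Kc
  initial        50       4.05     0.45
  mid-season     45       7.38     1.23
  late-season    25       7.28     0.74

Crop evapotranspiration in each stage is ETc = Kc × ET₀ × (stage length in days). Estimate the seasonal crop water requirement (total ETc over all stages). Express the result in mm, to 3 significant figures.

initial: 0.45 × 4.05 × 50 = 91.13 mm
mid-season: 1.23 × 7.38 × 45 = 408.48 mm
late-season: 0.74 × 7.28 × 25 = 134.68 mm
Seasonal total = 634.29 mm

634 mm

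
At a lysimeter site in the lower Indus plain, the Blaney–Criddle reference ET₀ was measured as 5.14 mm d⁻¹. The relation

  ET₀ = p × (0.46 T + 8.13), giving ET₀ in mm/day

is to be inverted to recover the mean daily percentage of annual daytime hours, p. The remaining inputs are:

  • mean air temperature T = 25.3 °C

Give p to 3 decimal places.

0.260

p = ET₀ / (0.46 T + 8.13) = 5.14 / (0.46 × 25.3 + 8.13) = 5.14 / 19.768 = 0.2600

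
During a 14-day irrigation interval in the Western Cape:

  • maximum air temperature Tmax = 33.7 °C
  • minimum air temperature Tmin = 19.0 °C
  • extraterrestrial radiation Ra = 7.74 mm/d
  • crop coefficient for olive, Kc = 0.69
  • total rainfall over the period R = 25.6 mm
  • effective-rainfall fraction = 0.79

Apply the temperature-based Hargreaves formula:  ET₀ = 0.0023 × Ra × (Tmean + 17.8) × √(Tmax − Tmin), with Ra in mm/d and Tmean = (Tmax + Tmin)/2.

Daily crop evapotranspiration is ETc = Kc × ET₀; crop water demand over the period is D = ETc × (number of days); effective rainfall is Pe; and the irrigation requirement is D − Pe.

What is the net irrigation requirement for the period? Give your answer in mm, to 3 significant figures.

8.89 mm

Tmean = (33.7 + 19.0)/2 = 26.35 °C
ET₀ = 0.0023 × 7.74 × (26.35 + 17.8) × √14.7 = 0.0023 × 7.74 × 44.15 × 3.8341 = 3.0134 mm/d
ETc = Kc × ET₀ = 0.69 × 3.0134 = 2.0792 mm/d
Crop demand D = ETc × 14 d = 2.0792 × 14 = 29.109 mm
Pe = 0.79 × 25.6 = 20.224 mm
D − Pe = 29.109 − 20.224 = 8.885 mm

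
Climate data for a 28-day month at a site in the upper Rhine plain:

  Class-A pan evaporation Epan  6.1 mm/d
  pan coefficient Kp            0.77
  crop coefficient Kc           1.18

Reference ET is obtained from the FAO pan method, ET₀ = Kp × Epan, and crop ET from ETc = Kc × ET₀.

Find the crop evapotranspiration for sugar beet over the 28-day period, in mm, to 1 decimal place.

ET₀ = 0.77 × 6.1 = 4.6970 mm/d
ETc = Kc × ET₀ = 1.18 × 4.6970 = 5.5425 mm/d
Over 28 days: 5.5425 × 28 = 155.190 mm

155.2 mm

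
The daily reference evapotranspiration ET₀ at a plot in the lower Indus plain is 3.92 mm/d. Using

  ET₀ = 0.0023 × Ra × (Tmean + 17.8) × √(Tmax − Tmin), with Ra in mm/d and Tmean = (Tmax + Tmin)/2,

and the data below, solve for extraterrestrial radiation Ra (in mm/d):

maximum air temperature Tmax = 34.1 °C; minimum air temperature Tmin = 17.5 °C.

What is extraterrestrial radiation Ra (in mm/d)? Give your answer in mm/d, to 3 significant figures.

9.59 mm/d

Tmean = 25.80 °C; √ΔT = 4.0743
Ra = ET₀ / [0.0023 × (Tmean+17.8) × √ΔT] = 3.92 / (0.0023 × 43.60 × 4.0743) = 9.594 mm/d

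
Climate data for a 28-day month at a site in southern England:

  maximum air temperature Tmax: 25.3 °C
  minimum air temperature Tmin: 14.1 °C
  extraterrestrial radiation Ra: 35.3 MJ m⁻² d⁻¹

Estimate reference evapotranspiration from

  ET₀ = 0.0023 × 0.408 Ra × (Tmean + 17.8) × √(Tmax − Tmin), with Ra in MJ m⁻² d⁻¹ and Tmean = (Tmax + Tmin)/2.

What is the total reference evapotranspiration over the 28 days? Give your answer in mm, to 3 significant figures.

Tmean = (25.3 + 14.1)/2 = 19.70 °C
0.408 Ra = 0.408 × 35.3 = 14.4024 mm/d equivalent
ET₀ = 0.0023 × 14.4024 × (19.70 + 17.8) × √11.2 = 0.0023 × 14.4024 × 37.50 × 3.3466 = 4.1572 mm/d
Over 28 days: 4.1572 × 28 = 116.402 mm

116 mm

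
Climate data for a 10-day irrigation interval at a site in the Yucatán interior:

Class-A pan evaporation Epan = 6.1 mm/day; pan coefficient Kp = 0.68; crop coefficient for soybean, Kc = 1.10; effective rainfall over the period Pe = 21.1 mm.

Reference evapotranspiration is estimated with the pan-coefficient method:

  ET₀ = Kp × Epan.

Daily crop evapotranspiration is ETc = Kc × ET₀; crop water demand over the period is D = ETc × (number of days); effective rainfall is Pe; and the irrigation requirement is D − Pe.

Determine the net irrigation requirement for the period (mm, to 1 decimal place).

ET₀ = 0.68 × 6.1 = 4.1480 mm/d
ETc = Kc × ET₀ = 1.10 × 4.1480 = 4.5628 mm/d
Crop demand D = ETc × 10 d = 4.5628 × 10 = 45.628 mm
D − Pe = 45.628 − 21.1 = 24.528 mm

24.5 mm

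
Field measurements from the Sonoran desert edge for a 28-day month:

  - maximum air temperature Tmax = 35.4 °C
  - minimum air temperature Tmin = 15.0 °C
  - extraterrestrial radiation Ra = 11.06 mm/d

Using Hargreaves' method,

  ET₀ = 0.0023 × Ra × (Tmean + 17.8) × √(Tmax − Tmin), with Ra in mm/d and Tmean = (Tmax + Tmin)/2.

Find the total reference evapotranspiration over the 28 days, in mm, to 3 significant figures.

Tmean = (35.4 + 15.0)/2 = 25.20 °C
ET₀ = 0.0023 × 11.06 × (25.20 + 17.8) × √20.4 = 0.0023 × 11.06 × 43.00 × 4.5166 = 4.9404 mm/d
Over 28 days: 4.9404 × 28 = 138.331 mm

138 mm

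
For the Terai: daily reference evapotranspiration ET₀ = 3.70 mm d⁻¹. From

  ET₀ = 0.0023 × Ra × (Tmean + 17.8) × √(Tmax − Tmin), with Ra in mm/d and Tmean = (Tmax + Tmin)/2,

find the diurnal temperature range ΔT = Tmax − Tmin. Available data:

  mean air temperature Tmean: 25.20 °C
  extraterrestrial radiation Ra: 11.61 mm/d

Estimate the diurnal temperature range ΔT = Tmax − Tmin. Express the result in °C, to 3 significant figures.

√ΔT = ET₀ / [0.0023 × Ra × (Tmean+17.8)] = 3.70 / (0.0023 × 11.61 × 43.00) = 3.2224
ΔT = 3.2224² = 10.384 °C

10.4 °C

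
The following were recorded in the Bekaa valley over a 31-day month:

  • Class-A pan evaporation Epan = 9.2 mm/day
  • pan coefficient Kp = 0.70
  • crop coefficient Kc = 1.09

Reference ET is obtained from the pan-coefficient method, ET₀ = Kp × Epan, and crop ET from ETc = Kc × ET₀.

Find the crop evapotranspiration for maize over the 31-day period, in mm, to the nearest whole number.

ET₀ = 0.70 × 9.2 = 6.4400 mm/d
ETc = Kc × ET₀ = 1.09 × 6.4400 = 7.0196 mm/d
Over 31 days: 7.0196 × 31 = 217.608 mm

218 mm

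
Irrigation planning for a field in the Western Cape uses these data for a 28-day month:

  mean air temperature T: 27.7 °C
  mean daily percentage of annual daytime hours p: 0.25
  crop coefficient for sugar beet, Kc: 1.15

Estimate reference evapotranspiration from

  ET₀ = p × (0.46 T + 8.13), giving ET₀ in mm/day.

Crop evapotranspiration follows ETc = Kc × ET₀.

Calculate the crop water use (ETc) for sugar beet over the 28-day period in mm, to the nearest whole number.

168 mm

ET₀ = 0.25 × (0.46 × 27.7 + 8.13) = 0.25 × 20.872 = 5.2180 mm/d
ETc = Kc × ET₀ = 1.15 × 5.2180 = 6.0007 mm/d
Over 28 days: 6.0007 × 28 = 168.020 mm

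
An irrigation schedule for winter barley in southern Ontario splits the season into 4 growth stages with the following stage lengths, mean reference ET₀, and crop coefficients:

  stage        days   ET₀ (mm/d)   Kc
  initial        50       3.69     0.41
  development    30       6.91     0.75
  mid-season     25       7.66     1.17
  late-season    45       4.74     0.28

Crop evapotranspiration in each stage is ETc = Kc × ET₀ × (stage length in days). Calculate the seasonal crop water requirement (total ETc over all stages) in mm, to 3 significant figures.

515 mm

initial: 0.41 × 3.69 × 50 = 75.65 mm
development: 0.75 × 6.91 × 30 = 155.48 mm
mid-season: 1.17 × 7.66 × 25 = 224.06 mm
late-season: 0.28 × 4.74 × 45 = 59.72 mm
Seasonal total = 514.91 mm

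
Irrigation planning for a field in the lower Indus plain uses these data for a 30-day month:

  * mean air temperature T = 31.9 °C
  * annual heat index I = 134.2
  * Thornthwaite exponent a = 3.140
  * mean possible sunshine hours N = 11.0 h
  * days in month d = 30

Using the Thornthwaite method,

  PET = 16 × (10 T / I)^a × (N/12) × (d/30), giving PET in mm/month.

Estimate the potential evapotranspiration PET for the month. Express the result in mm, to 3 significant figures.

10T/I = 10 × 31.9 / 134.2 = 2.3770
(10T/I)^a = 2.3770^3.140 = 15.1611
Uncorrected PET = 16 × 15.1611 = 242.578 mm
Correction = (N/12)(d/30) = (11.0/12)(30/30) = 0.9167
PET = 242.578 × 0.9167 = 222.371 mm/month

222 mm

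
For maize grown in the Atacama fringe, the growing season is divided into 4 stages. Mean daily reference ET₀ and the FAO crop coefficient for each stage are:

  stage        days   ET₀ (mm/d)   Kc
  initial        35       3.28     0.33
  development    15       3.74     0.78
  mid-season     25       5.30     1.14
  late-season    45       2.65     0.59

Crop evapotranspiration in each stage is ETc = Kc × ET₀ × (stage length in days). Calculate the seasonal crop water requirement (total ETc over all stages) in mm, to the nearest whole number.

303 mm

initial: 0.33 × 3.28 × 35 = 37.88 mm
development: 0.78 × 3.74 × 15 = 43.76 mm
mid-season: 1.14 × 5.30 × 25 = 151.05 mm
late-season: 0.59 × 2.65 × 45 = 70.36 mm
Seasonal total = 303.05 mm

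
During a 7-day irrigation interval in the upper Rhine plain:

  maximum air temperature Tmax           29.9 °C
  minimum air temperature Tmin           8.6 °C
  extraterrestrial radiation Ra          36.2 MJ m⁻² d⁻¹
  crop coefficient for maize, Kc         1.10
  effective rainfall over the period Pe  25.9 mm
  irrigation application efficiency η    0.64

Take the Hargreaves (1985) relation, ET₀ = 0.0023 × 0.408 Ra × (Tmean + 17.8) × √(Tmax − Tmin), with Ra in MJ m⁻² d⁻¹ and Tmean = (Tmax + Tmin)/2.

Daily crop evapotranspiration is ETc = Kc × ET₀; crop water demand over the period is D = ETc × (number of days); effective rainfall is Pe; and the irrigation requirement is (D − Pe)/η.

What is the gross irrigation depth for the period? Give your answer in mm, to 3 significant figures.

Tmean = (29.9 + 8.6)/2 = 19.25 °C
0.408 Ra = 0.408 × 36.2 = 14.7696 mm/d equivalent
ET₀ = 0.0023 × 14.7696 × (19.25 + 17.8) × √21.3 = 0.0023 × 14.7696 × 37.05 × 4.6152 = 5.8087 mm/d
ETc = Kc × ET₀ = 1.10 × 5.8087 = 6.3896 mm/d
Crop demand D = ETc × 7 d = 6.3896 × 7 = 44.727 mm
D − Pe = 44.727 − 25.9 = 18.827 mm
Gross irrigation = 18.827 / 0.64 = 29.417 mm

29.4 mm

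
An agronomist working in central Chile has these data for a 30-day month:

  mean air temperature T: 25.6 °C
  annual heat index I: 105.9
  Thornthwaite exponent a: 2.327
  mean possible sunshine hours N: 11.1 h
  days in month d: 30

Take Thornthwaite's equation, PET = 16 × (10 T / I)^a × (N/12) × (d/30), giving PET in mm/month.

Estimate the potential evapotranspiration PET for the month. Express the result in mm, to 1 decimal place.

115.4 mm

10T/I = 10 × 25.6 / 105.9 = 2.4174
(10T/I)^a = 2.4174^2.327 = 7.7992
Uncorrected PET = 16 × 7.7992 = 124.787 mm
Correction = (N/12)(d/30) = (11.1/12)(30/30) = 0.9250
PET = 124.787 × 0.9250 = 115.428 mm/month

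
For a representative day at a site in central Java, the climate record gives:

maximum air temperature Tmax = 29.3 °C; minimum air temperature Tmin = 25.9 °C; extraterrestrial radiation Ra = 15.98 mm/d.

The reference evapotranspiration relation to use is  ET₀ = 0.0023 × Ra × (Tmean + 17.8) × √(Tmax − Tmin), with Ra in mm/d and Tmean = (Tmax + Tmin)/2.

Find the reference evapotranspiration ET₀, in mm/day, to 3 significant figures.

3.08 mm/day

Tmean = (29.3 + 25.9)/2 = 27.60 °C
ET₀ = 0.0023 × 15.98 × (27.60 + 17.8) × √3.4 = 0.0023 × 15.98 × 45.40 × 1.8439 = 3.0768 mm/d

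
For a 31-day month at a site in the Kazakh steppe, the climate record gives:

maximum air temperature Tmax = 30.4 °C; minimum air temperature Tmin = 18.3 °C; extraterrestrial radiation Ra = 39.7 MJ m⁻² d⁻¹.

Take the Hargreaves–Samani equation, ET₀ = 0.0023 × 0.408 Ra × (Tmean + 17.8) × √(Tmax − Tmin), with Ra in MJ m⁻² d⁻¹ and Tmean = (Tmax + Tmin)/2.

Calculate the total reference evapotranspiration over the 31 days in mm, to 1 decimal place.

Tmean = (30.4 + 18.3)/2 = 24.35 °C
0.408 Ra = 0.408 × 39.7 = 16.1976 mm/d equivalent
ET₀ = 0.0023 × 16.1976 × (24.35 + 17.8) × √12.1 = 0.0023 × 16.1976 × 42.15 × 3.4785 = 5.4622 mm/d
Over 31 days: 5.4622 × 31 = 169.328 mm

169.3 mm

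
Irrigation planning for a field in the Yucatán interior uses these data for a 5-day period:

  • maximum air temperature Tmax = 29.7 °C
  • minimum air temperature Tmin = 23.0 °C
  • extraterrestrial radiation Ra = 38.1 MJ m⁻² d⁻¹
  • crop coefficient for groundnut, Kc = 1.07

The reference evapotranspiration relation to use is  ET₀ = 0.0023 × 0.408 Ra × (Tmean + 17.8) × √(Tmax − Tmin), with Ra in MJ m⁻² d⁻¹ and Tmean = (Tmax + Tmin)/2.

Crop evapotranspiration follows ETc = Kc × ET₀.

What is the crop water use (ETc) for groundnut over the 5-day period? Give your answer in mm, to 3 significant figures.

Tmean = (29.7 + 23.0)/2 = 26.35 °C
0.408 Ra = 0.408 × 38.1 = 15.5448 mm/d equivalent
ET₀ = 0.0023 × 15.5448 × (26.35 + 17.8) × √6.7 = 0.0023 × 15.5448 × 44.15 × 2.5884 = 4.0858 mm/d
ETc = Kc × ET₀ = 1.07 × 4.0858 = 4.3718 mm/d
Over 5 days: 4.3718 × 5 = 21.859 mm

21.9 mm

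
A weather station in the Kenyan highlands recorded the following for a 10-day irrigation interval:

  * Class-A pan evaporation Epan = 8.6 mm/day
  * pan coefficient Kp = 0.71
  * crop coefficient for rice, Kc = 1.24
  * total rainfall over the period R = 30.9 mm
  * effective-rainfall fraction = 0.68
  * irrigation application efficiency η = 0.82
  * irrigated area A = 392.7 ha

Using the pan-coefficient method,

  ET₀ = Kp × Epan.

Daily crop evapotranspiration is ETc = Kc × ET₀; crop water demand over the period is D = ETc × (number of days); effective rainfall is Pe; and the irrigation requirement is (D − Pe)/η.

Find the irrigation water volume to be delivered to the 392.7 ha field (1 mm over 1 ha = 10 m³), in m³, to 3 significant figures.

262000 m³

ET₀ = 0.71 × 8.6 = 6.1060 mm/d
ETc = Kc × ET₀ = 1.24 × 6.1060 = 7.5714 mm/d
Crop demand D = ETc × 10 d = 7.5714 × 10 = 75.714 mm
Pe = 0.68 × 30.9 = 21.012 mm
D − Pe = 75.714 − 21.012 = 54.702 mm
Gross irrigation = 54.702 / 0.82 = 66.710 mm
Volume = 66.710 mm × 392.7 ha × 10 = 261970.2 m³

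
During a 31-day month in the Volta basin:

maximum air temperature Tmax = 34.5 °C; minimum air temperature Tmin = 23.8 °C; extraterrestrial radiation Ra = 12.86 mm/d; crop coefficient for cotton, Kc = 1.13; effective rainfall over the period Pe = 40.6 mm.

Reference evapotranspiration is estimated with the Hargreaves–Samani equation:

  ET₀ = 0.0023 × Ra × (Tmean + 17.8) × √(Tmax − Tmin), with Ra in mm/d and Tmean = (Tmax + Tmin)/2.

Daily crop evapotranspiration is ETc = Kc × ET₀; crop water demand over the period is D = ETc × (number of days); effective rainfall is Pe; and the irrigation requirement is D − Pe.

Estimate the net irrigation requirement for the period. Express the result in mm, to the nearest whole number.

119 mm

Tmean = (34.5 + 23.8)/2 = 29.15 °C
ET₀ = 0.0023 × 12.86 × (29.15 + 17.8) × √10.7 = 0.0023 × 12.86 × 46.95 × 3.2711 = 4.5425 mm/d
ETc = Kc × ET₀ = 1.13 × 4.5425 = 5.1330 mm/d
Crop demand D = ETc × 31 d = 5.1330 × 31 = 159.123 mm
D − Pe = 159.123 − 40.6 = 118.523 mm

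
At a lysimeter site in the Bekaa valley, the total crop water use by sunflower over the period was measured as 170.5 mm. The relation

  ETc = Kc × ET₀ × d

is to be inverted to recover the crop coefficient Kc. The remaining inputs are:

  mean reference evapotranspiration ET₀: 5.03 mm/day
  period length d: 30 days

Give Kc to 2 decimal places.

ETc = Kc × ET₀ × d  ⇒  Kc = ETc / (ET₀ × d)
Kc = 170.5 / (5.03 × 30) = 170.5 / 150.90 = 1.1299

1.13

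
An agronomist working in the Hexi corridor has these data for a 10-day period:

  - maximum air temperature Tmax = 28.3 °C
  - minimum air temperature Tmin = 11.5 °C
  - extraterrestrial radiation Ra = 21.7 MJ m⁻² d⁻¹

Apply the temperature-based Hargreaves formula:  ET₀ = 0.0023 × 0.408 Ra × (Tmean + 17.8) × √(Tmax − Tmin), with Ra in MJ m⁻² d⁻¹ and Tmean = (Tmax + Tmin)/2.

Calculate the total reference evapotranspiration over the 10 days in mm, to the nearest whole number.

Tmean = (28.3 + 11.5)/2 = 19.90 °C
0.408 Ra = 0.408 × 21.7 = 8.8536 mm/d equivalent
ET₀ = 0.0023 × 8.8536 × (19.90 + 17.8) × √16.8 = 0.0023 × 8.8536 × 37.70 × 4.0988 = 3.1466 mm/d
Over 10 days: 3.1466 × 10 = 31.466 mm

31 mm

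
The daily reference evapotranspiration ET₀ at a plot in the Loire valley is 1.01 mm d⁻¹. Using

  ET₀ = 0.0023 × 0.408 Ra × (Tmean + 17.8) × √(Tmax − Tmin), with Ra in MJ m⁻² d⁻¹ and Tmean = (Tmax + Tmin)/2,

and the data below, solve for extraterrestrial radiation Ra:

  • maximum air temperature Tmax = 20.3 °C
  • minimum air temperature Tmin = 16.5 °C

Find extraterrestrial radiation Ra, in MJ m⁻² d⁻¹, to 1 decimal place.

15.3 MJ m⁻² d⁻¹

Tmean = (20.3+16.5)/2 = 18.40 °C; ΔT = 3.8
Ra = ET₀ / [0.0023 × 0.408 × (Tmean+17.8) × √ΔT]
   = 1.01 / (0.0023 × 0.408 × 36.20 × 1.9494) = 15.252 MJ m⁻² d⁻¹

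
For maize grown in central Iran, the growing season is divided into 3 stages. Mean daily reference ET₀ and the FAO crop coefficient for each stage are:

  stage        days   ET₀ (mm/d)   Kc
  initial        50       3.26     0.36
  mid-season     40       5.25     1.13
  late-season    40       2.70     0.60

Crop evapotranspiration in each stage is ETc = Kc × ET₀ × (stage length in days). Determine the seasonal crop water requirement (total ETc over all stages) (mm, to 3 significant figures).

361 mm

initial: 0.36 × 3.26 × 50 = 58.68 mm
mid-season: 1.13 × 5.25 × 40 = 237.30 mm
late-season: 0.60 × 2.70 × 40 = 64.80 mm
Seasonal total = 360.78 mm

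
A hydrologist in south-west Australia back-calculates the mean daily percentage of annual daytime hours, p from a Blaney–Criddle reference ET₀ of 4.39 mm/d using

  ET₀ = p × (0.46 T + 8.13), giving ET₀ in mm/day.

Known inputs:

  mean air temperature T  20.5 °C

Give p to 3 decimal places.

0.250

p = ET₀ / (0.46 T + 8.13) = 4.39 / (0.46 × 20.5 + 8.13) = 4.39 / 17.560 = 0.2500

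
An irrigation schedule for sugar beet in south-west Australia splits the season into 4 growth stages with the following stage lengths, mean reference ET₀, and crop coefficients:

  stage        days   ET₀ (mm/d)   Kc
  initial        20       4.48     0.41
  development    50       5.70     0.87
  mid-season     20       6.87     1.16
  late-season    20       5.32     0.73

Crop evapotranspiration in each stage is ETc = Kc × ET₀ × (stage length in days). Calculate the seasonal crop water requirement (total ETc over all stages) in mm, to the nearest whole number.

initial: 0.41 × 4.48 × 20 = 36.74 mm
development: 0.87 × 5.70 × 50 = 247.95 mm
mid-season: 1.16 × 6.87 × 20 = 159.38 mm
late-season: 0.73 × 5.32 × 20 = 77.67 mm
Seasonal total = 521.74 mm

522 mm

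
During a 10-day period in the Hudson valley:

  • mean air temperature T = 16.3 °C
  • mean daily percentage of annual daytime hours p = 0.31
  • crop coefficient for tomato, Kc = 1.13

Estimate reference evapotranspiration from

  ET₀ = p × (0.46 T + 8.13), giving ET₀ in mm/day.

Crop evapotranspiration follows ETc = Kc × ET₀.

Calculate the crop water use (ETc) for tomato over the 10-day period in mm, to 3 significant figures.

ET₀ = 0.31 × (0.46 × 16.3 + 8.13) = 0.31 × 15.628 = 4.8447 mm/d
ETc = Kc × ET₀ = 1.13 × 4.8447 = 5.4745 mm/d
Over 10 days: 5.4745 × 10 = 54.745 mm

54.7 mm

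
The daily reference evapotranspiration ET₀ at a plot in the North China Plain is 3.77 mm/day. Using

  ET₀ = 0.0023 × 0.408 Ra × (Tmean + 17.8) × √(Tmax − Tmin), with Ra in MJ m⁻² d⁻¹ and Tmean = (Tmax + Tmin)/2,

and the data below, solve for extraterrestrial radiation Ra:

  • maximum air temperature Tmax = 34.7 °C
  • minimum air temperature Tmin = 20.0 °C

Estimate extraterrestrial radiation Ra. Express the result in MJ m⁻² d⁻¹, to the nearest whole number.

23 MJ m⁻² d⁻¹

Tmean = (34.7+20.0)/2 = 27.35 °C; ΔT = 14.7
Ra = ET₀ / [0.0023 × 0.408 × (Tmean+17.8) × √ΔT]
   = 3.77 / (0.0023 × 0.408 × 45.15 × 3.8341) = 23.208 MJ m⁻² d⁻¹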